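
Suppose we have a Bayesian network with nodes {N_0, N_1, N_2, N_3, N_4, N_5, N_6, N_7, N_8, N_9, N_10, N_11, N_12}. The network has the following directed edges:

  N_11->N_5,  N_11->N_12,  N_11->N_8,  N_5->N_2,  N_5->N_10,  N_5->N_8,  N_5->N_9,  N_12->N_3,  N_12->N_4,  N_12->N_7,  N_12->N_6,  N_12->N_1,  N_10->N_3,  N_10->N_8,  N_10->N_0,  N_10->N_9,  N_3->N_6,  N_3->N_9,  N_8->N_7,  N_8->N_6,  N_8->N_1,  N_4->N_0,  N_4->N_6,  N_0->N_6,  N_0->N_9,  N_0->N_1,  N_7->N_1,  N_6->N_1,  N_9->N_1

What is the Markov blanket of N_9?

N_9's parents: N_0, N_3, N_5, N_10.
N_9's children: N_1.
Other parents of N_9's children:
  parents(N_1) \ {N_9} = {N_0, N_6, N_7, N_8, N_12}.
So the Markov blanket of N_9 is {N_0, N_1, N_3, N_5, N_6, N_7, N_8, N_10, N_12}.

{N_0, N_1, N_3, N_5, N_6, N_7, N_8, N_10, N_12}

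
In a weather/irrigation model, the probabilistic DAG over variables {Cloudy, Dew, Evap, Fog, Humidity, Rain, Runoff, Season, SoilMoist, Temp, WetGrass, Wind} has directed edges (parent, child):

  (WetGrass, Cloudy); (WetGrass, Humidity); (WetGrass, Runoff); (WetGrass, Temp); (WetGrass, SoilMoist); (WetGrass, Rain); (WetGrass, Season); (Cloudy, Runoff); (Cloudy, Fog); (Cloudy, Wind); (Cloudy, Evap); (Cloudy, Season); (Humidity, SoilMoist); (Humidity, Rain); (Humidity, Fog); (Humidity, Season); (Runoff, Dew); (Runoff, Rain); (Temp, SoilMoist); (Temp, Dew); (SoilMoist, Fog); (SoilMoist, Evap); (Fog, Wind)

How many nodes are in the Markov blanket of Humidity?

8

Humidity has parent WetGrass.
Ch(Humidity) = {Fog, Rain, Season, SoilMoist}.
Co-parents of Humidity (other parents of its children):
  SoilMoist's other parents are Temp, WetGrass.
  parents(Rain) \ {Humidity} = {Runoff, WetGrass}.
  Fog also has parents Cloudy, SoilMoist.
  Season's other parents are Cloudy, WetGrass.
MB(Humidity) = {Cloudy, Fog, Rain, Runoff, Season, SoilMoist, Temp, WetGrass}, which has 8 nodes.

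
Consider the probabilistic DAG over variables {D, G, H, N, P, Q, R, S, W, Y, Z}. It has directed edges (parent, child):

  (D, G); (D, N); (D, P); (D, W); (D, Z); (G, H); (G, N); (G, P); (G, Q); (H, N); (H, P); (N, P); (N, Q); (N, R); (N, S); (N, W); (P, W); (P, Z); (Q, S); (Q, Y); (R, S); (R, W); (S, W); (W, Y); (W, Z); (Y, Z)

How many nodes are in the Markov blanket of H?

4

H's parents: G.
Ch(H) = {N, P}.
Other parents of H's children:
  N: D, G
  P: D, G, N
MB(H) = {D, G, N, P}, which has 4 nodes.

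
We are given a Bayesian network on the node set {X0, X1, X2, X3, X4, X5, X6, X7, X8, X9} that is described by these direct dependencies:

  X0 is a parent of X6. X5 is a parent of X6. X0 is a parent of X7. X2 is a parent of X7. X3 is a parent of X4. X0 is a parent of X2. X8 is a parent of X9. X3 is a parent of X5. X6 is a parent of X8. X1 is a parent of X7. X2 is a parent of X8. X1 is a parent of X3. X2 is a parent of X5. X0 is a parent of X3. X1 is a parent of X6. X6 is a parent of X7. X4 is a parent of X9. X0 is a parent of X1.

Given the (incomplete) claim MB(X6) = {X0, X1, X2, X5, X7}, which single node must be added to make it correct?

X8

The Markov blanket of a node is its parents, its children, and the other parents of its children.
X6 has parents X0, X1, X5.
Children of X6: X7, X8.
Co-parents of X6 (other parents of its children):
  parents(X7) \ {X6} = {X0, X1, X2}.
  X8 also has parent X2.
MB(X6) = {X0, X1, X2, X5, X7, X8}.
Comparing with the claimed set, X8 is missing.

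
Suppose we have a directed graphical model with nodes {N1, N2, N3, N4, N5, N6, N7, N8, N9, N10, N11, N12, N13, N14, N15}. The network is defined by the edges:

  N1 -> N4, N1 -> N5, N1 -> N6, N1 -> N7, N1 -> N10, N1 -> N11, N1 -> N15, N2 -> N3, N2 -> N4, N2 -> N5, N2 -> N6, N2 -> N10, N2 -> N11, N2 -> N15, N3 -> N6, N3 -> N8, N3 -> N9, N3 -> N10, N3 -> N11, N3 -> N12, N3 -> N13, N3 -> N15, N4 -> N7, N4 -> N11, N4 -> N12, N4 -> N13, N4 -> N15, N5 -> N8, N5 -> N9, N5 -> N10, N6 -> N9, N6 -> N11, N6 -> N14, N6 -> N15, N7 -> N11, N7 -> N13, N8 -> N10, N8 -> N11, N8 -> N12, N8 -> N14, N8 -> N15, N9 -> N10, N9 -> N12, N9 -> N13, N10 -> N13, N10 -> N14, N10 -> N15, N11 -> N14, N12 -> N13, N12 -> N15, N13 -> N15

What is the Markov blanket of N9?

{N1, N2, N3, N4, N5, N6, N7, N8, N10, N12, N13}

By definition, MB(N9) is built from N9's parents, N9's children, and the co-parents of N9.
Parents of N9: N3, N5, N6.
N9 has children N10, N12, N13.
Other parents of N9's children:
  parents(N10) \ {N9} = {N1, N2, N3, N5, N8}.
  parents(N12) \ {N9} = {N3, N4, N8}.
  N13's other parents are N3, N4, N7, N10, N12.
So the Markov blanket of N9 is {N1, N2, N3, N4, N5, N6, N7, N8, N10, N12, N13}.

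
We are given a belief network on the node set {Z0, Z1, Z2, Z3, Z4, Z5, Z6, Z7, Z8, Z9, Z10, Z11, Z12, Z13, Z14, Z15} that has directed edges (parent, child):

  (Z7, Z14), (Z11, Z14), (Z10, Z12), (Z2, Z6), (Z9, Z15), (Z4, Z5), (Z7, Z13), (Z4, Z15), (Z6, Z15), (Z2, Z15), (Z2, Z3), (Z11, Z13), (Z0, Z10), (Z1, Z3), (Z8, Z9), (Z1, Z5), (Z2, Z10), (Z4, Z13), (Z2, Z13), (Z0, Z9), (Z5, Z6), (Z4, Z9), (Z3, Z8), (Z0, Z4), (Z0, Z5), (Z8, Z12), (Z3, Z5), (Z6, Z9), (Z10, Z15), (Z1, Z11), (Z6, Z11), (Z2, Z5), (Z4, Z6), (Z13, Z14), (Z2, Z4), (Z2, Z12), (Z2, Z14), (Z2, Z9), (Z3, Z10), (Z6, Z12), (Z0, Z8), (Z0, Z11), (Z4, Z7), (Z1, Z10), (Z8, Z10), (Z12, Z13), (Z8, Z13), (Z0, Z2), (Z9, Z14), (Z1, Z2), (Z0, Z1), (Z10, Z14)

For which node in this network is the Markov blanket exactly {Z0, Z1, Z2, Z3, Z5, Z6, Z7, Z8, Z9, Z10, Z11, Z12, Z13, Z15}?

The target node must have every member of {Z0, Z1, Z2, Z3, Z5, Z6, Z7, Z8, Z9, Z10, Z11, Z12, Z13, Z15} as a parent, child, or co-parent, and no others.
Parents of Z4: Z0, Z2; children: Z5, Z6, Z7, Z9, Z13, Z15; co-parents: Z0, Z1, Z2, Z3, Z5, Z6, Z7, Z8, Z9, Z10, Z11, Z12.
These exactly cover the given set, so the node is Z4.

Z4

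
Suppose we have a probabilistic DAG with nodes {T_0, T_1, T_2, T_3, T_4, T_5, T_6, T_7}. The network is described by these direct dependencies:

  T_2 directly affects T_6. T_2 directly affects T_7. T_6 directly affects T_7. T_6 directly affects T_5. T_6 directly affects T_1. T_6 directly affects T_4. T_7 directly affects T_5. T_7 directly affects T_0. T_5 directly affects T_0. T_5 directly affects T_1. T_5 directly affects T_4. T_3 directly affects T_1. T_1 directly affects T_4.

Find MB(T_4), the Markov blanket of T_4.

{T_1, T_5, T_6}

The Markov blanket of a node is its parents, its children, and the other parents of its children.
T_4's children: none.
T_4's parents: T_1, T_5, T_6.
With no children, T_4 has no spouses; the co-parent set is empty.
Union: {T_1, T_5, T_6} ∪ {} ∪ {} = {T_1, T_5, T_6}.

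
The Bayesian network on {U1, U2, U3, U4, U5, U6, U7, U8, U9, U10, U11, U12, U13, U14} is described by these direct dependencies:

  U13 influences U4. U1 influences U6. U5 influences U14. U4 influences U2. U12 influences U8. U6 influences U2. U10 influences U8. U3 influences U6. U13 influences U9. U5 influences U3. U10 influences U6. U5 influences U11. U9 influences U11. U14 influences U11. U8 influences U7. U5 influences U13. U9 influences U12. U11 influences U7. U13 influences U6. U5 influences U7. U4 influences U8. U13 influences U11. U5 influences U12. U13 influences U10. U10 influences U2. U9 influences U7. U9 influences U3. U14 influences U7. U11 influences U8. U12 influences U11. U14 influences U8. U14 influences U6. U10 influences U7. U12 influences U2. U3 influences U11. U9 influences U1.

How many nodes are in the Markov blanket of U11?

Recall MB(v) = parents ∪ children ∪ spouses, where spouses are the other parents of v's children.
U11 has parents U3, U5, U9, U12, U13, U14.
U11's children: U7, U8.
Co-parents of U11 (other parents of its children):
  U8's other parents are U4, U10, U12, U14.
  parents(U7) \ {U11} = {U5, U8, U9, U10, U14}.
MB(U11) = {U3, U4, U5, U7, U8, U9, U10, U12, U13, U14}, which has 10 nodes.

10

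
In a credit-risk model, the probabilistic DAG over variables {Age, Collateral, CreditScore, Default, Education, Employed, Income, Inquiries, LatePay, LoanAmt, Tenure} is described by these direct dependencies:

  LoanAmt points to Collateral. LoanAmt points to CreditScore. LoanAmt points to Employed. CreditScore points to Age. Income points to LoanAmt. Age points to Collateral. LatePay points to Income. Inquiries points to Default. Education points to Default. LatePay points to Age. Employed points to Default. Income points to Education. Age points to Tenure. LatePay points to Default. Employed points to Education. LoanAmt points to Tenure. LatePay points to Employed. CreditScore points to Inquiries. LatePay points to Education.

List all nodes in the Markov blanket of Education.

Children of Education: Default.
Pa(Education) = {Employed, Income, LatePay}.
For each child, the remaining parents (spouses of Education):
  Default also has parents Employed, Inquiries, LatePay.
Union: {Employed, Income, LatePay} ∪ {Default} ∪ {Employed, Inquiries, LatePay} = {Default, Employed, Income, Inquiries, LatePay}.

{Default, Employed, Income, Inquiries, LatePay}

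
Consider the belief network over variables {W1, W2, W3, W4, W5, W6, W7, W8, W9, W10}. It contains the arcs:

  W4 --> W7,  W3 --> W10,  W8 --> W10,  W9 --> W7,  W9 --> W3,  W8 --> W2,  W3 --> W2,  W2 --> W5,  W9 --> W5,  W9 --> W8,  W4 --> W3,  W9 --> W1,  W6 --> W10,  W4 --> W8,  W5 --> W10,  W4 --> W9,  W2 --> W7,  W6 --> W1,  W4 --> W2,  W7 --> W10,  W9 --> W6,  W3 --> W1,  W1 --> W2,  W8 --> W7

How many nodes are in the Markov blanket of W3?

9

W3 has children W1, W2, W10.
Parents of W3: W4, W9.
Other parents of W3's children:
  W1: W6, W9
  W2: W1, W4, W8
  W10: W5, W6, W7, W8
MB(W3) = {W1, W2, W4, W5, W6, W7, W8, W9, W10}, which has 9 nodes.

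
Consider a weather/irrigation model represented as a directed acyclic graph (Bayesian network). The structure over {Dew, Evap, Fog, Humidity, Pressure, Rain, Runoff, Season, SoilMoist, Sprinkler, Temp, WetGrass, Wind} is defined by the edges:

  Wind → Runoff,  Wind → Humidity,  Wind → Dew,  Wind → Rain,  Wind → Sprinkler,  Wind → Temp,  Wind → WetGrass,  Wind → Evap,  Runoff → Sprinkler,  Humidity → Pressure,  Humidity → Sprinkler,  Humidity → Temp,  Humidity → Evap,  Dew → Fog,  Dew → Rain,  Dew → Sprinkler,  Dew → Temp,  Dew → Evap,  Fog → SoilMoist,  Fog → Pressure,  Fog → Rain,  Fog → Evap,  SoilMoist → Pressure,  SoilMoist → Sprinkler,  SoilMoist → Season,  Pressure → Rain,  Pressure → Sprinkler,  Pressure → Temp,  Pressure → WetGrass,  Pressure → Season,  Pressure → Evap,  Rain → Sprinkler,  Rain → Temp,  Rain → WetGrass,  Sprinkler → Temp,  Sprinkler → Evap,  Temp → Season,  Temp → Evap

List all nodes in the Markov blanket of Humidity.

Pa(Humidity) = {Wind}.
Humidity has children Evap, Pressure, Sprinkler, Temp.
For each child, the remaining parents (spouses of Humidity):
  Pressure: Fog, SoilMoist
  Sprinkler: Dew, Pressure, Rain, Runoff, SoilMoist, Wind
  Temp: Dew, Pressure, Rain, Sprinkler, Wind
  Evap: Dew, Fog, Pressure, Sprinkler, Temp, Wind
Taking the union gives {Dew, Evap, Fog, Pressure, Rain, Runoff, SoilMoist, Sprinkler, Temp, Wind}.

{Dew, Evap, Fog, Pressure, Rain, Runoff, SoilMoist, Sprinkler, Temp, Wind}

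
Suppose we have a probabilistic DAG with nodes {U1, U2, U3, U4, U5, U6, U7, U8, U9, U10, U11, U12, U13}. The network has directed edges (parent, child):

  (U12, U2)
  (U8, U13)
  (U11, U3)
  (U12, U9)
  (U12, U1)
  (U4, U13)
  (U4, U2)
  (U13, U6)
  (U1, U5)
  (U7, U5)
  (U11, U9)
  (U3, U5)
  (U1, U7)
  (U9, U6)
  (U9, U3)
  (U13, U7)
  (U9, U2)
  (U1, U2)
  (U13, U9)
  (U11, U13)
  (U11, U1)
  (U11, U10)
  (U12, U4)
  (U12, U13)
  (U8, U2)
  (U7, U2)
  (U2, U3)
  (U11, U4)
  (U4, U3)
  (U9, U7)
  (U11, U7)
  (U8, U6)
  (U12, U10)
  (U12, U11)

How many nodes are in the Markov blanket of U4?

Recall MB(v) = parents ∪ children ∪ spouses, where spouses are the other parents of v's children.
U4's children: U2, U3, U13.
U4 has parents U11, U12.
For each child, the remaining parents (spouses of U4):
  U13 also has parents U8, U11, U12.
  U2's other parents are U1, U7, U8, U9, U12.
  U3 also has parents U2, U9, U11.
MB(U4) = {U1, U2, U3, U7, U8, U9, U11, U12, U13}, which has 9 nodes.

9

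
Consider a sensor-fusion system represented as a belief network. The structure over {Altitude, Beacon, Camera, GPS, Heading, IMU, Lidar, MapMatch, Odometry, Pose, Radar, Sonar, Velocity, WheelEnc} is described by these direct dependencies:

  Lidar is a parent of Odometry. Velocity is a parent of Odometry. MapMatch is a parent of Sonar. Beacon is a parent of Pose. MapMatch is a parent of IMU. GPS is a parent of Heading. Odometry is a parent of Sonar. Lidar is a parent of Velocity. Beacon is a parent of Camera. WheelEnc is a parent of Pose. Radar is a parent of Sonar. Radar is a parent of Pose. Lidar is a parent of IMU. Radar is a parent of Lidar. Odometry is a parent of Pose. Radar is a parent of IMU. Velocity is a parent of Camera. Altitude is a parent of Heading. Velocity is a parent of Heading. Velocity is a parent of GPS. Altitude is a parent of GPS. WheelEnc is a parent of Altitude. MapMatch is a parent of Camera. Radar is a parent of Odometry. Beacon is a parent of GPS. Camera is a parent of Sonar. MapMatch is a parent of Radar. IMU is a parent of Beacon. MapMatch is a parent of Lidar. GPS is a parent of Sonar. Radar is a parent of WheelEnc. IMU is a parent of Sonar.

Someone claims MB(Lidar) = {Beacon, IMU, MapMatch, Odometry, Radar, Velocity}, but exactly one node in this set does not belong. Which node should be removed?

Beacon

Recall MB(v) = parents ∪ children ∪ spouses, where spouses are the other parents of v's children.
Parents of Lidar: MapMatch, Radar.
Lidar has children IMU, Odometry, Velocity.
Co-parents of Lidar (other parents of its children):
  IMU also has parents MapMatch, Radar.
  Velocity has no other parent.
  parents(Odometry) \ {Lidar} = {Radar, Velocity}.
MB(Lidar) = {IMU, MapMatch, Odometry, Radar, Velocity}.
Beacon is neither a parent, child, nor co-parent of Lidar, so it does not belong.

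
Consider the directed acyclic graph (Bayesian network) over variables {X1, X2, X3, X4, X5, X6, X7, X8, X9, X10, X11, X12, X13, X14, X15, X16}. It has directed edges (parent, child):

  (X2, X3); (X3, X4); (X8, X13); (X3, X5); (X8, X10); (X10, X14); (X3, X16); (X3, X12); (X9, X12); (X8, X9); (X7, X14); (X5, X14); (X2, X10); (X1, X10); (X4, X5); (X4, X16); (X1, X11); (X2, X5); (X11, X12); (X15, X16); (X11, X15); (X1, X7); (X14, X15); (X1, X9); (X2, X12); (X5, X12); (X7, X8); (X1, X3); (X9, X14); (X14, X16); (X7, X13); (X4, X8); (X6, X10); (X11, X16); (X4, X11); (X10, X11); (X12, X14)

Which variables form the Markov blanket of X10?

The Markov blanket of a node is its parents, its children, and the other parents of its children.
Pa(X10) = {X1, X2, X6, X8}.
X10's children: X11, X14.
Other parents of X10's children:
  X11 also has parents X1, X4.
  X14's other parents are X5, X7, X9, X12.
Taking the union gives {X1, X2, X4, X5, X6, X7, X8, X9, X11, X12, X14}.

{X1, X2, X4, X5, X6, X7, X8, X9, X11, X12, X14}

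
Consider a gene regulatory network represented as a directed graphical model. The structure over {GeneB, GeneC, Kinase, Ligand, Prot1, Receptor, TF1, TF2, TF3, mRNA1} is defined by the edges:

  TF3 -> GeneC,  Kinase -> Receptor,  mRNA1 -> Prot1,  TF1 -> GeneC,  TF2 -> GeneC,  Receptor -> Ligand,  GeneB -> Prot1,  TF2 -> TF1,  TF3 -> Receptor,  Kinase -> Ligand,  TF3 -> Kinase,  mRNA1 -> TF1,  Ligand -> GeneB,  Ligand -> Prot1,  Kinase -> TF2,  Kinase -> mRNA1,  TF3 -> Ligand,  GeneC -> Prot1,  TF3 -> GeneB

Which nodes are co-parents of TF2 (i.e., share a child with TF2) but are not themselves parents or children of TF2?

{TF3, mRNA1}

Children of TF2: GeneC, TF1.
  TF1 also has parent mRNA1.
  GeneC's other parents are TF1, TF3.
Excluding nodes already adjacent to TF2 (GeneC, Kinase, TF1), the co-parent-only contribution is {TF3, mRNA1}.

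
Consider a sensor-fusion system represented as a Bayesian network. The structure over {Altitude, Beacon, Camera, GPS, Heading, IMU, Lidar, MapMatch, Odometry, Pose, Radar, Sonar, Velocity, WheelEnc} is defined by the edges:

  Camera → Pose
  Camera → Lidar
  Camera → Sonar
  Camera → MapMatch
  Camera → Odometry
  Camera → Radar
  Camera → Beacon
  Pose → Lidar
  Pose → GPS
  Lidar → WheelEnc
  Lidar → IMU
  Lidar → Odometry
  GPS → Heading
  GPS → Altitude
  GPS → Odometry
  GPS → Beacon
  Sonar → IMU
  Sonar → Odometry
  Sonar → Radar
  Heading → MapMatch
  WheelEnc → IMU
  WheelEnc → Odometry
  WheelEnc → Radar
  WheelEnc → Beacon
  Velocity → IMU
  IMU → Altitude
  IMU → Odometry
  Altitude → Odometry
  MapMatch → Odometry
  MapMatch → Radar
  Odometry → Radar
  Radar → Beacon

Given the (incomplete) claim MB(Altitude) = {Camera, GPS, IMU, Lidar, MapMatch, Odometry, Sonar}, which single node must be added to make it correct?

The Markov blanket of a node is its parents, its children, and the other parents of its children.
Ch(Altitude) = {Odometry}.
Altitude has parents GPS, IMU.
Co-parents of Altitude (other parents of its children):
  Odometry: Camera, GPS, IMU, Lidar, MapMatch, Sonar, WheelEnc
MB(Altitude) = {Camera, GPS, IMU, Lidar, MapMatch, Odometry, Sonar, WheelEnc}.
Comparing with the claimed set, WheelEnc is missing.

WheelEnc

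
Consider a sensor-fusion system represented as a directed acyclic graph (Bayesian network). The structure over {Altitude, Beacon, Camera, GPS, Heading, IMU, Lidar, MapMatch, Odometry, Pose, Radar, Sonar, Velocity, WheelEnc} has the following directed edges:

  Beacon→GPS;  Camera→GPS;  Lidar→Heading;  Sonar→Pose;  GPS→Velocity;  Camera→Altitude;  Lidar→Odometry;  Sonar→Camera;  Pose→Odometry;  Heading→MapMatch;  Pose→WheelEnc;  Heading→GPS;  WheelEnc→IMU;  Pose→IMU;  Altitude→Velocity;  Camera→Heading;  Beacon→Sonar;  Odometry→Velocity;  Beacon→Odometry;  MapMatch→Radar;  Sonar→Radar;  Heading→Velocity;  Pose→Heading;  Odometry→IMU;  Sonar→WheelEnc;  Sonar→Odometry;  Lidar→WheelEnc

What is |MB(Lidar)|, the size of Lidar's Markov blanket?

7

Lidar has children Heading, Odometry, WheelEnc.
Lidar's parents: none.
Parents of each child, excluding Lidar:
  parents(Odometry) \ {Lidar} = {Beacon, Pose, Sonar}.
  WheelEnc's other parents are Pose, Sonar.
  Heading also has parents Camera, Pose.
MB(Lidar) = {Beacon, Camera, Heading, Odometry, Pose, Sonar, WheelEnc}, which has 7 nodes.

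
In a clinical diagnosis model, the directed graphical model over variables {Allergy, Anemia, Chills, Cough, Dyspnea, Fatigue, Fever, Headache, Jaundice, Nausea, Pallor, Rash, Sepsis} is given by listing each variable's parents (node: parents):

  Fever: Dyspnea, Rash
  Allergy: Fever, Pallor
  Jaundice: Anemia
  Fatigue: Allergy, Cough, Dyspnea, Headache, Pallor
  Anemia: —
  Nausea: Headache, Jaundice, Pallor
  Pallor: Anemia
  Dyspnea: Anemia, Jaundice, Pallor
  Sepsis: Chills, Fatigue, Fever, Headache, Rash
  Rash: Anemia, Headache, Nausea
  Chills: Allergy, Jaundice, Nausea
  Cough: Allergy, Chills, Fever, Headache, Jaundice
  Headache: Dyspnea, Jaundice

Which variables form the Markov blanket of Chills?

By definition, MB(Chills) is built from Chills's parents, Chills's children, and the co-parents of Chills.
Chills's parents: Allergy, Jaundice, Nausea.
Ch(Chills) = {Cough, Sepsis}.
Co-parents of Chills (other parents of its children):
  parents(Cough) \ {Chills} = {Allergy, Fever, Headache, Jaundice}.
  Sepsis's other parents are Fatigue, Fever, Headache, Rash.
MB(Chills) = {Allergy, Cough, Fatigue, Fever, Headache, Jaundice, Nausea, Rash, Sepsis}.

{Allergy, Cough, Fatigue, Fever, Headache, Jaundice, Nausea, Rash, Sepsis}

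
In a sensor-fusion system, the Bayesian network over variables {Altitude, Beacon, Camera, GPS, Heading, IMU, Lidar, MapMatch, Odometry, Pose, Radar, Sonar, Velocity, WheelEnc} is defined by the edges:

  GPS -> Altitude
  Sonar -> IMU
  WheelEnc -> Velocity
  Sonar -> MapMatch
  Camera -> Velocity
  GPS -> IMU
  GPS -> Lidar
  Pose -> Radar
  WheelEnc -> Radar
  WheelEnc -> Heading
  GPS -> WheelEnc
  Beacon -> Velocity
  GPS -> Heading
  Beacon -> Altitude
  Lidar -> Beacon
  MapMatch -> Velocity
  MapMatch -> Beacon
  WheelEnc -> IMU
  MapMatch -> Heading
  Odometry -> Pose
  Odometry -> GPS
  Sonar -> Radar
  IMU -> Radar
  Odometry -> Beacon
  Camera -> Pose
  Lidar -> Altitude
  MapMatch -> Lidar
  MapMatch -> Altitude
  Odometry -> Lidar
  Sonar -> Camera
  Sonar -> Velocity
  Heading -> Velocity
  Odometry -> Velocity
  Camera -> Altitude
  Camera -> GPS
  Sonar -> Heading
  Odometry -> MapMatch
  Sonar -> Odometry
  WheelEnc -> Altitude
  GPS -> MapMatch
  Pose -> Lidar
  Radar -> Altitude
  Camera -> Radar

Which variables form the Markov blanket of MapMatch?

{Altitude, Beacon, Camera, GPS, Heading, Lidar, Odometry, Pose, Radar, Sonar, Velocity, WheelEnc}

The Markov blanket of a node is its parents, its children, and the other parents of its children.
Parents of MapMatch: GPS, Odometry, Sonar.
MapMatch's children: Altitude, Beacon, Heading, Lidar, Velocity.
For each child, the remaining parents (spouses of MapMatch):
  Lidar also has parents GPS, Odometry, Pose.
  parents(Heading) \ {MapMatch} = {GPS, Sonar, WheelEnc}.
  Beacon's other parents are Lidar, Odometry.
  Altitude also has parents Beacon, Camera, GPS, Lidar, Radar, WheelEnc.
  parents(Velocity) \ {MapMatch} = {Beacon, Camera, Heading, Odometry, Sonar, WheelEnc}.
MB(MapMatch) = {Altitude, Beacon, Camera, GPS, Heading, Lidar, Odometry, Pose, Radar, Sonar, Velocity, WheelEnc}.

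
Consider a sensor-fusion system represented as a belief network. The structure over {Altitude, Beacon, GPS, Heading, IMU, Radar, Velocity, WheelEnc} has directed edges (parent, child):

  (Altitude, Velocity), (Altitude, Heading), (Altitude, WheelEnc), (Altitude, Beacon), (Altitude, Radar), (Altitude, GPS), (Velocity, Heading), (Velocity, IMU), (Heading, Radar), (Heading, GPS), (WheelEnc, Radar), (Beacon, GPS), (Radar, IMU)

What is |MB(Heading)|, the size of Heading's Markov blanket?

The Markov blanket of a node is its parents, its children, and the other parents of its children.
Heading's children: GPS, Radar.
Pa(Heading) = {Altitude, Velocity}.
Other parents of Heading's children:
  parents(Radar) \ {Heading} = {Altitude, WheelEnc}.
  parents(GPS) \ {Heading} = {Altitude, Beacon}.
MB(Heading) = {Altitude, Beacon, GPS, Radar, Velocity, WheelEnc}, which has 6 nodes.

6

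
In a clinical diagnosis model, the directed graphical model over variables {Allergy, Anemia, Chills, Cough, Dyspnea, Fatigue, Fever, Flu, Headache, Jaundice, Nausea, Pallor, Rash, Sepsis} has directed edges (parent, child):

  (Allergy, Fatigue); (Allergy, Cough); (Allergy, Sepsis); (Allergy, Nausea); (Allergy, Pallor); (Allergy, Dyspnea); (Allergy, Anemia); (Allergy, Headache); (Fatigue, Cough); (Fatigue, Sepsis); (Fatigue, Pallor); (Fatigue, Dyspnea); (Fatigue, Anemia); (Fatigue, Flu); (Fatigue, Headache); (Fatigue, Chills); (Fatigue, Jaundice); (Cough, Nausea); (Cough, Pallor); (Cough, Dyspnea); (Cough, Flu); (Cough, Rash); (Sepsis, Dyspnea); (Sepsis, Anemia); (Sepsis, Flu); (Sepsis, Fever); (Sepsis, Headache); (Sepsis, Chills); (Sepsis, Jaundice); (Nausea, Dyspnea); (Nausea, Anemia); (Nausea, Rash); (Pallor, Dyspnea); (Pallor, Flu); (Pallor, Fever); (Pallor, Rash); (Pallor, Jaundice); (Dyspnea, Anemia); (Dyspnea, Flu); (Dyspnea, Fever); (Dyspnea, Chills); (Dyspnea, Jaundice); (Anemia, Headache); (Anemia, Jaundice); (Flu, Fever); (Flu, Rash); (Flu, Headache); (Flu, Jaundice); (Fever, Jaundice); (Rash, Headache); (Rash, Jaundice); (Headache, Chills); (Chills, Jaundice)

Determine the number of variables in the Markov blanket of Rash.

Children of Rash: Headache, Jaundice.
Pa(Rash) = {Cough, Flu, Nausea, Pallor}.
Other parents of Rash's children:
  Headache also has parents Allergy, Anemia, Fatigue, Flu, Sepsis.
  parents(Jaundice) \ {Rash} = {Anemia, Chills, Dyspnea, Fatigue, Fever, Flu, Pallor, Sepsis}.
MB(Rash) = {Allergy, Anemia, Chills, Cough, Dyspnea, Fatigue, Fever, Flu, Headache, Jaundice, Nausea, Pallor, Sepsis}, which has 13 nodes.

13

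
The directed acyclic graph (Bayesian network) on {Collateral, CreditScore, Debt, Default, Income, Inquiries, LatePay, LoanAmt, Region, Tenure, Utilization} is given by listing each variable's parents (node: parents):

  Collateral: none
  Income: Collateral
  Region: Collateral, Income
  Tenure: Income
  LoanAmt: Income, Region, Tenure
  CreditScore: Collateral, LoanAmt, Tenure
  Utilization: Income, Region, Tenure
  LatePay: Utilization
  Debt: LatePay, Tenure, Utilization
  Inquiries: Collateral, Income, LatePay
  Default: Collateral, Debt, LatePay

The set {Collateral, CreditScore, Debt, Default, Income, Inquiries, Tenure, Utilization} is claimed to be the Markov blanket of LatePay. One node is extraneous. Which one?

Children of LatePay: Debt, Default, Inquiries.
Pa(LatePay) = {Utilization}.
Co-parents of LatePay (other parents of its children):
  parents(Debt) \ {LatePay} = {Tenure, Utilization}.
  Inquiries's other parents are Collateral, Income.
  Default also has parents Collateral, Debt.
MB(LatePay) = {Collateral, Debt, Default, Income, Inquiries, Tenure, Utilization}.
CreditScore is neither a parent, child, nor co-parent of LatePay, so it does not belong.

CreditScore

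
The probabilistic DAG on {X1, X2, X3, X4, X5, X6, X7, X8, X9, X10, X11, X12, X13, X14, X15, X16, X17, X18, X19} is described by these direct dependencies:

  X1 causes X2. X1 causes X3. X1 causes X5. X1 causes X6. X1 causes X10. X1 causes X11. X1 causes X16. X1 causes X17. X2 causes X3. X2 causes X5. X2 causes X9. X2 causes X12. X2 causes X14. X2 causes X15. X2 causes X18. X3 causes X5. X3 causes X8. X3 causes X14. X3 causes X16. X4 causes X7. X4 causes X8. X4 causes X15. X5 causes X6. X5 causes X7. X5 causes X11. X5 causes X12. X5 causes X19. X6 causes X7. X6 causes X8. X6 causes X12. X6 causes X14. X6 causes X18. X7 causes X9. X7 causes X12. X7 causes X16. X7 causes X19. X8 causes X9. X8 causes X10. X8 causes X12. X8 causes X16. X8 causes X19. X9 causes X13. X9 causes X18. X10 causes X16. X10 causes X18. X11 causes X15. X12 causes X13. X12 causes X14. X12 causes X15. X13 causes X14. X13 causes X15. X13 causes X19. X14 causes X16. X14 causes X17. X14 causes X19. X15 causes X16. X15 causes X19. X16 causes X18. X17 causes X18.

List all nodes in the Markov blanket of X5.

{X1, X2, X3, X4, X6, X7, X8, X11, X12, X13, X14, X15, X19}

A node's Markov blanket = Pa ∪ Ch ∪ (parents of Ch other than the node itself).
Children of X5: X6, X7, X11, X12, X19.
X5's parents: X1, X2, X3.
Co-parents of X5 (other parents of its children):
  parents(X6) \ {X5} = {X1}.
  X7's other parents are X4, X6.
  parents(X11) \ {X5} = {X1}.
  parents(X12) \ {X5} = {X2, X6, X7, X8}.
  X19 also has parents X7, X8, X13, X14, X15.
Taking the union gives {X1, X2, X3, X4, X6, X7, X8, X11, X12, X13, X14, X15, X19}.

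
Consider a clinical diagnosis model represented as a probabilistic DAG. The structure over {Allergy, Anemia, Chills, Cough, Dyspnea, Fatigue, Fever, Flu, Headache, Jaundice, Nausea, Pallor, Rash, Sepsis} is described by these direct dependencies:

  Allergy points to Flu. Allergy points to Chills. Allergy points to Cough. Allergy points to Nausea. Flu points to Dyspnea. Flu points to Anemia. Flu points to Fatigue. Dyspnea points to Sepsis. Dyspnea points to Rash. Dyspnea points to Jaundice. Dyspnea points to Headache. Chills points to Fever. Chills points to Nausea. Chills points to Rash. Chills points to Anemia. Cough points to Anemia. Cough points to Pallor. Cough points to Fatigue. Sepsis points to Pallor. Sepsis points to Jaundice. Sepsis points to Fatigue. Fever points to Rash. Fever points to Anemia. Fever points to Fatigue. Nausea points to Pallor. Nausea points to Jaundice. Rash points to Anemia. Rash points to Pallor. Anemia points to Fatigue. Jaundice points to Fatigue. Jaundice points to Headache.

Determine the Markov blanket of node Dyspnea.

{Chills, Fever, Flu, Headache, Jaundice, Nausea, Rash, Sepsis}

By definition, MB(Dyspnea) is built from Dyspnea's parents, Dyspnea's children, and the co-parents of Dyspnea.
Pa(Dyspnea) = {Flu}.
Ch(Dyspnea) = {Headache, Jaundice, Rash, Sepsis}.
Other parents of Dyspnea's children:
  Sepsis has no other parent.
  Rash's other parents are Chills, Fever.
  parents(Jaundice) \ {Dyspnea} = {Nausea, Sepsis}.
  Headache's other parent is Jaundice.
So the Markov blanket of Dyspnea is {Chills, Fever, Flu, Headache, Jaundice, Nausea, Rash, Sepsis}.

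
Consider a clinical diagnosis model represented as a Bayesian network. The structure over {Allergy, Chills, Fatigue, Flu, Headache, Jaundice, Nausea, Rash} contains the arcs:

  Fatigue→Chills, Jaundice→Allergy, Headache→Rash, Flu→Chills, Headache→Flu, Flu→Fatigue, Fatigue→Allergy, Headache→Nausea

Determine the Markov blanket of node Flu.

Flu has children Chills, Fatigue.
Pa(Flu) = {Headache}.
Other parents of Flu's children:
  Fatigue has no other parent.
  parents(Chills) \ {Flu} = {Fatigue}.
So the Markov blanket of Flu is {Chills, Fatigue, Headache}.

{Chills, Fatigue, Headache}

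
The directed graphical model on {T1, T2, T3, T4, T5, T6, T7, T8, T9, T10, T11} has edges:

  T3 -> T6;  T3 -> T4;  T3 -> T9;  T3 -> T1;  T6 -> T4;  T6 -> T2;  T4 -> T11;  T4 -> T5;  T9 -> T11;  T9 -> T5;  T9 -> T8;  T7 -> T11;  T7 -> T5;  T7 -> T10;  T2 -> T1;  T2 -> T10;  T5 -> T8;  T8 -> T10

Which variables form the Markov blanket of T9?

Pa(T9) = {T3}.
Ch(T9) = {T5, T8, T11}.
Co-parents of T9 (other parents of its children):
  parents(T11) \ {T9} = {T4, T7}.
  T5 also has parents T4, T7.
  T8's other parent is T5.
So the Markov blanket of T9 is {T3, T4, T5, T7, T8, T11}.

{T3, T4, T5, T7, T8, T11}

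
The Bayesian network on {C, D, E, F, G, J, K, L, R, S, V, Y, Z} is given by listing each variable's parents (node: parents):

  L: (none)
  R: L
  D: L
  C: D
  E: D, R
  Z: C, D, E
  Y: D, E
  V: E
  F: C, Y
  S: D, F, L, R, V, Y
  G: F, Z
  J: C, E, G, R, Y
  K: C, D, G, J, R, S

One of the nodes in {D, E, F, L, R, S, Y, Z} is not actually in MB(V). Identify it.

Z

The Markov blanket of a node is its parents, its children, and the other parents of its children.
Parents of V: E.
Children of V: S.
Other parents of V's children:
  parents(S) \ {V} = {D, F, L, R, Y}.
MB(V) = {D, E, F, L, R, S, Y}.
Z is neither a parent, child, nor co-parent of V, so it does not belong.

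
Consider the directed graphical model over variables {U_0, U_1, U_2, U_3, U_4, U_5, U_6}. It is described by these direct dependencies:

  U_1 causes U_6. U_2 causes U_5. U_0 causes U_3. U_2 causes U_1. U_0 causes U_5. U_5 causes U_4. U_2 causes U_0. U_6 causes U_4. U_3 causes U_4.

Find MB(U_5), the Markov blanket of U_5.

Children of U_5: U_4.
Pa(U_5) = {U_0, U_2}.
Co-parents of U_5 (other parents of its children):
  parents(U_4) \ {U_5} = {U_3, U_6}.
MB(U_5) = {U_0, U_2, U_3, U_4, U_6}.

{U_0, U_2, U_3, U_4, U_6}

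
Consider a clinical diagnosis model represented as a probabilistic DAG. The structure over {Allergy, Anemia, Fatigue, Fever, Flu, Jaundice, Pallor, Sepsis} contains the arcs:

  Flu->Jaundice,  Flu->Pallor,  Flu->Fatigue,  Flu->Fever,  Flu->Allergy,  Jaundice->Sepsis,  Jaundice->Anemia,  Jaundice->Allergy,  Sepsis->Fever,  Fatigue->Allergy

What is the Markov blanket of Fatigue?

{Allergy, Flu, Jaundice}

Children of Fatigue: Allergy.
Pa(Fatigue) = {Flu}.
For each child, the remaining parents (spouses of Fatigue):
  Allergy also has parents Flu, Jaundice.
Union: {Flu} ∪ {Allergy} ∪ {Flu, Jaundice} = {Allergy, Flu, Jaundice}.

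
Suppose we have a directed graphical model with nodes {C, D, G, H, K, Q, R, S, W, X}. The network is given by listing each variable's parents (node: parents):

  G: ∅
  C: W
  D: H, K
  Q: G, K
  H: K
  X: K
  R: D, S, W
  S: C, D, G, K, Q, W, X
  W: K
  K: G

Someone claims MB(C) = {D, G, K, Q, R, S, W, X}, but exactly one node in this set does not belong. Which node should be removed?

R

By definition, MB(C) is built from C's parents, C's children, and the co-parents of C.
C has parent W.
Children of C: S.
Parents of each child, excluding C:
  S: D, G, K, Q, W, X
MB(C) = {D, G, K, Q, S, W, X}.
R is neither a parent, child, nor co-parent of C, so it does not belong.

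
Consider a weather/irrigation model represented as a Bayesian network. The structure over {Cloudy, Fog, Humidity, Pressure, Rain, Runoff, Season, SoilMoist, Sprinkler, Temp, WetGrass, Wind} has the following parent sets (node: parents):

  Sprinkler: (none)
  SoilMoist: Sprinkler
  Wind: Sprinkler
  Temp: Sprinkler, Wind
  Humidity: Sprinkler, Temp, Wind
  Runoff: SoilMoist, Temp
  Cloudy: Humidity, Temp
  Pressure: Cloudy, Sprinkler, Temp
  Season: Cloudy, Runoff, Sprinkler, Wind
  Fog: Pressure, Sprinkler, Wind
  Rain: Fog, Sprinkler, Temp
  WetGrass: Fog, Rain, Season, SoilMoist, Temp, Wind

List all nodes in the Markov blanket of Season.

{Cloudy, Fog, Rain, Runoff, SoilMoist, Sprinkler, Temp, WetGrass, Wind}

Season's parents: Cloudy, Runoff, Sprinkler, Wind.
Ch(Season) = {WetGrass}.
Other parents of Season's children:
  WetGrass's other parents are Fog, Rain, SoilMoist, Temp, Wind.
Union: {Cloudy, Runoff, Sprinkler, Wind} ∪ {WetGrass} ∪ {Fog, Rain, SoilMoist, Temp, Wind} = {Cloudy, Fog, Rain, Runoff, SoilMoist, Sprinkler, Temp, WetGrass, Wind}.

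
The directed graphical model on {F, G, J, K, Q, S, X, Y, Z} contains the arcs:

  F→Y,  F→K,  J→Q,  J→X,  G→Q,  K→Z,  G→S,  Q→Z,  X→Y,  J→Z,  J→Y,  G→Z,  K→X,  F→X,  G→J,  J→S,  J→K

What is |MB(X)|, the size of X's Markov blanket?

Recall MB(v) = parents ∪ children ∪ spouses, where spouses are the other parents of v's children.
Parents of X: F, J, K.
X has child Y.
Parents of each child, excluding X:
  Y's other parents are F, J.
MB(X) = {F, J, K, Y}, which has 4 nodes.

4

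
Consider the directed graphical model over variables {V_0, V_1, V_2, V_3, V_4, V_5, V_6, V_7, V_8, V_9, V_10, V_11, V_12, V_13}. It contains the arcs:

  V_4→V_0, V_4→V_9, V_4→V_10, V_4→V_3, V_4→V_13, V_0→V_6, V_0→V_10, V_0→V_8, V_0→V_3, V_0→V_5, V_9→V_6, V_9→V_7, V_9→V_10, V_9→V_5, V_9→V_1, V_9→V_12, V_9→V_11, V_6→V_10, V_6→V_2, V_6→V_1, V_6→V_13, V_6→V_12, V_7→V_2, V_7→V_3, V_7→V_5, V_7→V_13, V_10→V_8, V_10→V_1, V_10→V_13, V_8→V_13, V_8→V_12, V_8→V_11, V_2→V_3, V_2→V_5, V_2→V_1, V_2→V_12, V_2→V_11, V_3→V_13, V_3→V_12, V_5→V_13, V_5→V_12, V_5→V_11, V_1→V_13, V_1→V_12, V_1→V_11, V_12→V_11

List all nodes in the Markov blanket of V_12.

{V_1, V_2, V_3, V_5, V_6, V_8, V_9, V_11}

A node's Markov blanket = Pa ∪ Ch ∪ (parents of Ch other than the node itself).
Parents of V_12: V_1, V_2, V_3, V_5, V_6, V_8, V_9.
Ch(V_12) = {V_11}.
Co-parents of V_12 (other parents of its children):
  V_11's other parents are V_1, V_2, V_5, V_8, V_9.
Union: {V_1, V_2, V_3, V_5, V_6, V_8, V_9} ∪ {V_11} ∪ {V_1, V_2, V_5, V_8, V_9} = {V_1, V_2, V_3, V_5, V_6, V_8, V_9, V_11}.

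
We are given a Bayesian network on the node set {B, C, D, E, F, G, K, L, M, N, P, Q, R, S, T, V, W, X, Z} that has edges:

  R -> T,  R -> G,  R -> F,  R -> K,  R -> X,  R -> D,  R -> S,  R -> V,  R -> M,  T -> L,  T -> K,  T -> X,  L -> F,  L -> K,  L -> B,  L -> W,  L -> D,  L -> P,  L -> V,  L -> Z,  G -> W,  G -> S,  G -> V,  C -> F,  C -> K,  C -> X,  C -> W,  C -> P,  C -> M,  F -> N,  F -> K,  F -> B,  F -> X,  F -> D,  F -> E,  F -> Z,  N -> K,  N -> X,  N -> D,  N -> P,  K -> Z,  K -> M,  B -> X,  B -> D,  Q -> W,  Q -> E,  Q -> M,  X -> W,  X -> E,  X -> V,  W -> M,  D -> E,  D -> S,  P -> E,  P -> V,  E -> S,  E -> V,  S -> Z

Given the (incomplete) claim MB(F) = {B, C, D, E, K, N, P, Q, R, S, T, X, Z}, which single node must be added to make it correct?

L

F has parents C, L, R.
F has children B, D, E, K, N, X, Z.
For each child, the remaining parents (spouses of F):
  N: no additional parents.
  K's other parents are C, L, N, R, T.
  B also has parent L.
  parents(X) \ {F} = {B, C, N, R, T}.
  D also has parents B, L, N, R.
  E's other parents are D, P, Q, X.
  Z's other parents are K, L, S.
MB(F) = {B, C, D, E, K, L, N, P, Q, R, S, T, X, Z}.
Comparing with the claimed set, L is missing.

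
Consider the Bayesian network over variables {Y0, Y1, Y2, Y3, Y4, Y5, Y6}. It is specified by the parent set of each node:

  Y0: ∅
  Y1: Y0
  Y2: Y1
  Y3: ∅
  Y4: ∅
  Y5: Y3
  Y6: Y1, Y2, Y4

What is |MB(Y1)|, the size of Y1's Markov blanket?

Ch(Y1) = {Y2, Y6}.
Y1's parents: Y0.
Parents of each child, excluding Y1:
  Y2 has no other parent.
  parents(Y6) \ {Y1} = {Y2, Y4}.
MB(Y1) = {Y0, Y2, Y4, Y6}, which has 4 nodes.

4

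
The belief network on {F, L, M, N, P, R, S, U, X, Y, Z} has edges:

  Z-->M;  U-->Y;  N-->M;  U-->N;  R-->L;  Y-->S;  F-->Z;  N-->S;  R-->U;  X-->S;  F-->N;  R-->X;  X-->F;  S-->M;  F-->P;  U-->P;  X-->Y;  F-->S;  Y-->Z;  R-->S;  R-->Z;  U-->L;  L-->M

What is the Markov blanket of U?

U's parents: R.
U's children: L, N, P, Y.
For each child, the remaining parents (spouses of U):
  Y also has parent X.
  L's other parent is R.
  parents(N) \ {U} = {F}.
  P also has parent F.
So the Markov blanket of U is {F, L, N, P, R, X, Y}.

{F, L, N, P, R, X, Y}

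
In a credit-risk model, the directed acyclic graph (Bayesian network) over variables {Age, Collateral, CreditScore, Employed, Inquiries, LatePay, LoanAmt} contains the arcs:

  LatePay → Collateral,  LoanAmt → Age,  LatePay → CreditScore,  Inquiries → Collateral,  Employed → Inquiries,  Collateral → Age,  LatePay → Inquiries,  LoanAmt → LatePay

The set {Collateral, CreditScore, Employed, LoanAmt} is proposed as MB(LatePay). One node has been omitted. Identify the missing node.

By definition, MB(LatePay) is built from LatePay's parents, LatePay's children, and the co-parents of LatePay.
Parents of LatePay: LoanAmt.
LatePay's children: Collateral, CreditScore, Inquiries.
Parents of each child, excluding LatePay:
  Inquiries: Employed
  CreditScore: —
  Collateral: Inquiries
MB(LatePay) = {Collateral, CreditScore, Employed, Inquiries, LoanAmt}.
Comparing with the claimed set, Inquiries is missing.

Inquiries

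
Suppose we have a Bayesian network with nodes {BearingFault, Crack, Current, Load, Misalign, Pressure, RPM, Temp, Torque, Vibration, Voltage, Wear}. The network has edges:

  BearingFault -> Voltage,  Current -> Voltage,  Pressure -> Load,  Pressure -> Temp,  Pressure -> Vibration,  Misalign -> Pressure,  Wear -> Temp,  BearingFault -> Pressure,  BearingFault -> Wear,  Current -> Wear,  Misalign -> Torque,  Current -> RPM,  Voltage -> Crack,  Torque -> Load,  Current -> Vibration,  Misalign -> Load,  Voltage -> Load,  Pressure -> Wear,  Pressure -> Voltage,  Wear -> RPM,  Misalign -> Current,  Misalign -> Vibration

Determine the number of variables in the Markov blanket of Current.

7

By definition, MB(Current) is built from Current's parents, Current's children, and the co-parents of Current.
Current's children: RPM, Vibration, Voltage, Wear.
Current has parent Misalign.
For each child, the remaining parents (spouses of Current):
  Vibration's other parents are Misalign, Pressure.
  Wear also has parents BearingFault, Pressure.
  parents(RPM) \ {Current} = {Wear}.
  parents(Voltage) \ {Current} = {BearingFault, Pressure}.
MB(Current) = {BearingFault, Misalign, Pressure, RPM, Vibration, Voltage, Wear}, which has 7 nodes.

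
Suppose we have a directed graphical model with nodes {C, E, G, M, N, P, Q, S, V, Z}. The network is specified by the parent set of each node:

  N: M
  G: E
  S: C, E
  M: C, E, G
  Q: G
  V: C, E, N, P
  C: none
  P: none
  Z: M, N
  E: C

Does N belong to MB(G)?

The Markov blanket of a node is its parents, its children, and the other parents of its children.
Pa(G) = {E}.
G's children: M, Q.
For each child, the remaining parents (spouses of G):
  M also has parents C, E.
  Q has no other parent.
MB(G) = {C, E, M, Q}; N is not in this set.

No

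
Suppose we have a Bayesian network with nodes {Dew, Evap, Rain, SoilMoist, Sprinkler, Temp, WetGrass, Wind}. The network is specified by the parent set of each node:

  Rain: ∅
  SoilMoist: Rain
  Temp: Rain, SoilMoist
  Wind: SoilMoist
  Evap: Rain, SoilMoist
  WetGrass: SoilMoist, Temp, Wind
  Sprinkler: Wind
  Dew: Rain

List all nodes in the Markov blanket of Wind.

By definition, MB(Wind) is built from Wind's parents, Wind's children, and the co-parents of Wind.
Parents of Wind: SoilMoist.
Wind has children Sprinkler, WetGrass.
Co-parents of Wind (other parents of its children):
  WetGrass also has parents SoilMoist, Temp.
  Sprinkler: no additional parents.
Union: {SoilMoist} ∪ {Sprinkler, WetGrass} ∪ {SoilMoist, Temp} = {SoilMoist, Sprinkler, Temp, WetGrass}.

{SoilMoist, Sprinkler, Temp, WetGrass}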